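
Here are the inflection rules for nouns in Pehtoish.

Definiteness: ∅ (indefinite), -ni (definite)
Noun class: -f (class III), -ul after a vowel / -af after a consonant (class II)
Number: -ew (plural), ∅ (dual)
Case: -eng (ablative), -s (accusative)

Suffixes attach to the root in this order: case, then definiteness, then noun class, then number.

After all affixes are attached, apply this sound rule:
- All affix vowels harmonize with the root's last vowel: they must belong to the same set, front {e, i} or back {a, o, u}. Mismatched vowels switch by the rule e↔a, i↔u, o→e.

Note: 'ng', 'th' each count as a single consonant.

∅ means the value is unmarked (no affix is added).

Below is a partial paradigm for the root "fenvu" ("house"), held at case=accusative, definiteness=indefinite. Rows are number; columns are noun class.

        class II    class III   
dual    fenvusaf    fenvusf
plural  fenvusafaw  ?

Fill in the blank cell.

Attach case accusative -s → fenvus.
definiteness = indefinite: zero marking, form stays fenvus.
Attach noun class class III -f → fenvusf.
Attach number plural -ew → fenvusfew.
Apply vowel harmony: fenvusfew → fenvusfaw.

fenvusfaw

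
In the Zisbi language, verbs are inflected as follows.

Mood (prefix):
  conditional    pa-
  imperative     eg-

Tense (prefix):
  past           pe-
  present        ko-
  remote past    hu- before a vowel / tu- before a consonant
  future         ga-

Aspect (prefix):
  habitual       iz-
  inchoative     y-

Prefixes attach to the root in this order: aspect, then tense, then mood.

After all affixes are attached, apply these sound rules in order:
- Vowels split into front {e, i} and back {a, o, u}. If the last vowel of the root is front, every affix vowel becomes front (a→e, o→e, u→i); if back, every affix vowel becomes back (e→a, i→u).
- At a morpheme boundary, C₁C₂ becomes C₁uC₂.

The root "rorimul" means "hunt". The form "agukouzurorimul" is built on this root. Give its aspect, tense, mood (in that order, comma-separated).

habitual, present, imperative

Segment: eg-ko-iz-rorimul.
aspect: iz- → habitual.
tense: ko- → present.
mood: eg- → imperative.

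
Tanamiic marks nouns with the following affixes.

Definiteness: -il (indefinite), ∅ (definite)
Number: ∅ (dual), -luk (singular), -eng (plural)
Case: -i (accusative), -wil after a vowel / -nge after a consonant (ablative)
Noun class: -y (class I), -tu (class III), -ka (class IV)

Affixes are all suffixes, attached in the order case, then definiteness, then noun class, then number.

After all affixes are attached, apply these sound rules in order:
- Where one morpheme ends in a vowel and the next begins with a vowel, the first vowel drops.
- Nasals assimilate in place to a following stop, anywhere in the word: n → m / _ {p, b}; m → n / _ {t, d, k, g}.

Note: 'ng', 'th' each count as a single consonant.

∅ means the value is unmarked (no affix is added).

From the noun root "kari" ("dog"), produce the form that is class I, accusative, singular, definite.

kariyluk

Attach case accusative -i → karii.
definiteness = definite: zero marking, form stays karii.
Attach noun class class I -y → kariiy.
Attach number singular -luk → kariiyluk.
Apply vowel deletion: kariiyluk → kariyluk.
Nasal assimilation: no change.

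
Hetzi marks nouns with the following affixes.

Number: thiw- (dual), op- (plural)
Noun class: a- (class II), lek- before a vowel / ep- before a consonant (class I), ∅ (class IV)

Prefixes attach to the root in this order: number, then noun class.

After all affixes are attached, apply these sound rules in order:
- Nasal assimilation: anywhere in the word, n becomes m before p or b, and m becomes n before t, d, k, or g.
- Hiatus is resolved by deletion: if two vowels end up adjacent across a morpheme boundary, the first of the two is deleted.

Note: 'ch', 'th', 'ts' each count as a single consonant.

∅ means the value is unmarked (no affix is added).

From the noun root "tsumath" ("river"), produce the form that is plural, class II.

Attach number plural op- → optsumath.
Attach noun class class II a- → aoptsumath.
Nasal assimilation: no change.
Apply vowel deletion: aoptsumath → optsumath.

optsumath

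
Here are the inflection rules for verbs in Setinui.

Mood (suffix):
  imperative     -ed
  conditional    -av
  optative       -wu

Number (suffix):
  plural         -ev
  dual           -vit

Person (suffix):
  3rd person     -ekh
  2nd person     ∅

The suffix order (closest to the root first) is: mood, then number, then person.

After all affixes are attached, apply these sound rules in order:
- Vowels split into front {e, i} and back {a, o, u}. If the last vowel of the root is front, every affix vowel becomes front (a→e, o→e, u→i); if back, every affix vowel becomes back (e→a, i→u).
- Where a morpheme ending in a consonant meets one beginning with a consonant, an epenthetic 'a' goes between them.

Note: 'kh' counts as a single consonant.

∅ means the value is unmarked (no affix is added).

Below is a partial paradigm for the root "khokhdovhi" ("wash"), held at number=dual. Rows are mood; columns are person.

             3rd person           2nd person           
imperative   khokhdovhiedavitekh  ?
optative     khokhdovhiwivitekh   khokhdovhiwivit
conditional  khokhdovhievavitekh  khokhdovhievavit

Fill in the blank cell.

khokhdovhiedavit

Attach mood imperative -ed → khokhdovhied.
Attach number dual -vit → khokhdovhiedvit.
person = 2nd person: zero marking, form stays khokhdovhiedvit.
Vowel harmony: no change.
Apply epenthesis: khokhdovhiedvit → khokhdovhiedavit.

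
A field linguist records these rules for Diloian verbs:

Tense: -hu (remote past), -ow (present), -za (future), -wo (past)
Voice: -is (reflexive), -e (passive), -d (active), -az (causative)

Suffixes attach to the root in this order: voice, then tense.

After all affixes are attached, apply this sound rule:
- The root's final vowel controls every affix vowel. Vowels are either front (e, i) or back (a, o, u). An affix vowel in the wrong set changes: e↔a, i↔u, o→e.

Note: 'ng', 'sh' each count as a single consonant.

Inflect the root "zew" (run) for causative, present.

zewezew

Attach voice causative -az → zewaz.
Attach tense present -ow → zewazow.
Apply vowel harmony: zewazow → zewezew.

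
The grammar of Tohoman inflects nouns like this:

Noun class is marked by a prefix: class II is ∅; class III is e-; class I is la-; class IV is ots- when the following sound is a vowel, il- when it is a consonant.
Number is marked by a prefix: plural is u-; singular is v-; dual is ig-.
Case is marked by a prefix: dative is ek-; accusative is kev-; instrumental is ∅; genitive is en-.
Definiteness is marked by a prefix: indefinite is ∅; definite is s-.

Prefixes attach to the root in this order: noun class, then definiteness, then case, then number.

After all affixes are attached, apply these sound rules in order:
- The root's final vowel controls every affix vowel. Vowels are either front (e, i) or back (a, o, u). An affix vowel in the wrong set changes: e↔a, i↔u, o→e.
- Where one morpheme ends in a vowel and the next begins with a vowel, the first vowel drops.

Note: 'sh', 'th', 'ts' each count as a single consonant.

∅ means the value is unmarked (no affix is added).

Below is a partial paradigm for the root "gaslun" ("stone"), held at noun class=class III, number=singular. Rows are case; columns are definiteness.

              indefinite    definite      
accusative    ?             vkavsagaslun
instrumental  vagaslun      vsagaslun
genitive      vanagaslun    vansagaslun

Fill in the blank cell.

vkavagaslun

Attach noun class class III e- → egaslun.
definiteness = indefinite: zero marking, form stays egaslun.
Attach case accusative kev- → kevegaslun.
Attach number singular v- → vkevegaslun.
Apply vowel harmony: vkevegaslun → vkavagaslun.
Vowel deletion: no change.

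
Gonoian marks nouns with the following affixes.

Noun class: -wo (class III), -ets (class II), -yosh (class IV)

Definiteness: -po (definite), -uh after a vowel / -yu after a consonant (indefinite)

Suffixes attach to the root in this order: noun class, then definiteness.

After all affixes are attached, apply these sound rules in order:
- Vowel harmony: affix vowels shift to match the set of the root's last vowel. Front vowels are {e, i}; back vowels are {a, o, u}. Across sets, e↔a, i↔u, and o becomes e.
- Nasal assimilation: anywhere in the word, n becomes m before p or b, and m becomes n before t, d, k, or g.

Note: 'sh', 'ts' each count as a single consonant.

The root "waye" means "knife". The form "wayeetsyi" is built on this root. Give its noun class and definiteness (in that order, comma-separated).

class II, indefinite

Segment: waye-ets-yu.
noun class: -ets → class II.
definiteness: -uh/yu → indefinite.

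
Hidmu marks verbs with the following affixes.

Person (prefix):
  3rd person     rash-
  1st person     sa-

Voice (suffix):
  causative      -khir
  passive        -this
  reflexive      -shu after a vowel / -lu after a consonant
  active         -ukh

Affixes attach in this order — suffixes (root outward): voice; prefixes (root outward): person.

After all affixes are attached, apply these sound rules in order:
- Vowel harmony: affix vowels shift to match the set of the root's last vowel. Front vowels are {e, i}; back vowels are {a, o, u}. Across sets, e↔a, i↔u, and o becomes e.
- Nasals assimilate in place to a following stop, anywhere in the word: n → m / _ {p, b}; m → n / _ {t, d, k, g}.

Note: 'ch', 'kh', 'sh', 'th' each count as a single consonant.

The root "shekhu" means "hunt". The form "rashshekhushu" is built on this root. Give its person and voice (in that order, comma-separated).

Segment: rash-shekhu-shu.
person: rash- → 3rd person.
voice: -shu/lu → reflexive.

3rd person, reflexive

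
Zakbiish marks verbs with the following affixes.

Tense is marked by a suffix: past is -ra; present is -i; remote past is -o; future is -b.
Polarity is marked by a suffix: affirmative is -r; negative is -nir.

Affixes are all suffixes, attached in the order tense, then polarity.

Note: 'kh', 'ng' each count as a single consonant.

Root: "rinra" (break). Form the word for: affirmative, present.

rinrair

Attach tense present -i → rinrai.
Attach polarity affirmative -r → rinrair.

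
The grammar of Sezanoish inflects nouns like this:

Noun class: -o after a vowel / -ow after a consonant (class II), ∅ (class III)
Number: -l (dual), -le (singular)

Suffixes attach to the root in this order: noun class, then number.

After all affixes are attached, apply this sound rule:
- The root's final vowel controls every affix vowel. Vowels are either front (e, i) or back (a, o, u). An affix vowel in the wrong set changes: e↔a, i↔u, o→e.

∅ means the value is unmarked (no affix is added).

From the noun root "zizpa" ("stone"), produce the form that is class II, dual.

Attach noun class class II -o (after vowel 'a') → zizpao.
Attach number dual -l → zizpaol.
Vowel harmony: no change.

zizpaol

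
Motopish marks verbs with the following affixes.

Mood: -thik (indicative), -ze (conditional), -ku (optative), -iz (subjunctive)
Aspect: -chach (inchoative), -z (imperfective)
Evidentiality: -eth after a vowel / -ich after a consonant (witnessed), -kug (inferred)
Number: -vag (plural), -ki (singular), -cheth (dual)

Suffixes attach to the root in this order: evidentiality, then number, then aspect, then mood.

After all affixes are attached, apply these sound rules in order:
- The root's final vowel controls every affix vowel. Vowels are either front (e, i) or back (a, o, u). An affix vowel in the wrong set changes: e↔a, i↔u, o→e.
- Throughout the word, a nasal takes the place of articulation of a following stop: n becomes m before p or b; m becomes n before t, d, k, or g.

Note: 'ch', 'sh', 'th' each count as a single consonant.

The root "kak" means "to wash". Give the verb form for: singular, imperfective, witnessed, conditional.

Attach evidentiality witnessed -ich (after consonant 'k') → kakich.
Attach number singular -ki → kakichki.
Attach aspect imperfective -z → kakichkiz.
Attach mood conditional -ze → kakichkizze.
Apply vowel harmony: kakichkizze → kakuchkuzza.
Nasal assimilation: no change.

kakuchkuzza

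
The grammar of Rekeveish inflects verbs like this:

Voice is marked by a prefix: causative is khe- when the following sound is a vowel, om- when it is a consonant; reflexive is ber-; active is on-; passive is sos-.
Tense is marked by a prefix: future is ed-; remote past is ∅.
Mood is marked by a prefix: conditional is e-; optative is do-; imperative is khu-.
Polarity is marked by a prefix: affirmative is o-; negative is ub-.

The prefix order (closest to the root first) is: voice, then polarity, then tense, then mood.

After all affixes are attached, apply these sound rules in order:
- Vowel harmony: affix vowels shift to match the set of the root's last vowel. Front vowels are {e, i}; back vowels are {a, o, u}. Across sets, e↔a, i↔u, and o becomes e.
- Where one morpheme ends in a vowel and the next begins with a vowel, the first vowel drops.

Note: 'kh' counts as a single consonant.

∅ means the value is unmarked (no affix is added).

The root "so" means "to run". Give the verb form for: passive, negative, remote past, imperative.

Attach voice passive sos- → sosso.
Attach polarity negative ub- → ubsosso.
tense = remote past: zero marking, form stays ubsosso.
Attach mood imperative khu- → khuubsosso.
Vowel harmony: no change.
Apply vowel deletion: khuubsosso → khubsosso.

khubsosso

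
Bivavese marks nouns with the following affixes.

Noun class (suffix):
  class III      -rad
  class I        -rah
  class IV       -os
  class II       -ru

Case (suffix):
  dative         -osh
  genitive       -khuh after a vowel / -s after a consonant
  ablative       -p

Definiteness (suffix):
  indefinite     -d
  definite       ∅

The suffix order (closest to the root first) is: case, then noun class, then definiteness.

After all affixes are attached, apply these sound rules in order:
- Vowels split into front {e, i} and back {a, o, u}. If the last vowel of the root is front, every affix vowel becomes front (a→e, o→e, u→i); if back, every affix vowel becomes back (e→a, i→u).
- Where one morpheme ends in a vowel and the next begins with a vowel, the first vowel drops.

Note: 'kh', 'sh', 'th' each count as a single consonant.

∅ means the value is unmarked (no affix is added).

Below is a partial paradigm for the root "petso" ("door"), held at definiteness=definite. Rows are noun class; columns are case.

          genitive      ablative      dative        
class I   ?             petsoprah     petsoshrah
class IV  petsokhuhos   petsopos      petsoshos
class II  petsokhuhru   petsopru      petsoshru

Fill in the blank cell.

petsokhuhrah

Attach case genitive -khuh (after vowel 'o') → petsokhuh.
Attach noun class class I -rah → petsokhuhrah.
definiteness = definite: zero marking, form stays petsokhuhrah.
Vowel harmony: no change.
Vowel deletion: no change.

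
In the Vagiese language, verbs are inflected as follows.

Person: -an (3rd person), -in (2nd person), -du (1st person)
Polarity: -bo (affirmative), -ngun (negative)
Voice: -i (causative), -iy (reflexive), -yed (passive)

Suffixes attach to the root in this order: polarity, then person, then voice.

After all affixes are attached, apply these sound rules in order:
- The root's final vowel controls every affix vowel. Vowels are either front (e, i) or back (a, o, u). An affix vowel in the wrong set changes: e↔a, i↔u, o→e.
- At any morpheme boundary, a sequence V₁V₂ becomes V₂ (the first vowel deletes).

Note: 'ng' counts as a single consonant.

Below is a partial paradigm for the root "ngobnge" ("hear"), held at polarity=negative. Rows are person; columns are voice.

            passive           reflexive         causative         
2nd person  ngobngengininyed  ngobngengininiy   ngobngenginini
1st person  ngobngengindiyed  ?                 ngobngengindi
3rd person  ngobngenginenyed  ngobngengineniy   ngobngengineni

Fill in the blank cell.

ngobngengindiy

Attach polarity negative -ngun → ngobngengun.
Attach person 1st person -du → ngobngengundu.
Attach voice reflexive -iy → ngobngengunduiy.
Apply vowel harmony: ngobngengunduiy → ngobngengindiiy.
Apply vowel deletion: ngobngengindiiy → ngobngengindiy.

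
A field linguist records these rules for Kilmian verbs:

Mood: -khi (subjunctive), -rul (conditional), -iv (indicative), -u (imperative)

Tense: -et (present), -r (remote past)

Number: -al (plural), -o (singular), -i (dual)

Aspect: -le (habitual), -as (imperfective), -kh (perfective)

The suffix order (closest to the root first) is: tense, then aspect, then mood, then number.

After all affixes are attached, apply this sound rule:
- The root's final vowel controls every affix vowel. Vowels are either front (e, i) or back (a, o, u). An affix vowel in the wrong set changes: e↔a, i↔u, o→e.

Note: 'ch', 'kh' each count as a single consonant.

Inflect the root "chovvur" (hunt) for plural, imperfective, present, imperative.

Attach tense present -et → chovvuret.
Attach aspect imperfective -as → chovvuretas.
Attach mood imperative -u → chovvuretasu.
Attach number plural -al → chovvuretasual.
Apply vowel harmony: chovvuretasual → chovvuratasual.

chovvuratasual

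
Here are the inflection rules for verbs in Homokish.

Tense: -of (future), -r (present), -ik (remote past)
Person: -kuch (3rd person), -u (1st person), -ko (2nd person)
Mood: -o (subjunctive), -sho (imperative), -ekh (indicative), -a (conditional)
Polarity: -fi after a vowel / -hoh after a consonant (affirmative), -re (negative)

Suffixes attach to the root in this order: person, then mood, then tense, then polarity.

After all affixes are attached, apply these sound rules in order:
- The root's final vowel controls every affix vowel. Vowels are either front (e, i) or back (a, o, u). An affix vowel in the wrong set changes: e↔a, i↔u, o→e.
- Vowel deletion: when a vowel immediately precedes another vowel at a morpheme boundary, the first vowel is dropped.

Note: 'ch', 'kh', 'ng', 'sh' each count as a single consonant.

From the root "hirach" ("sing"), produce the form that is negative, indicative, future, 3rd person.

Attach person 3rd person -kuch → hirachkuch.
Attach mood indicative -ekh → hirachkuchekh.
Attach tense future -of → hirachkuchekhof.
Attach polarity negative -re → hirachkuchekhofre.
Apply vowel harmony: hirachkuchekhofre → hirachkuchakhofra.
Vowel deletion: no change.

hirachkuchakhofra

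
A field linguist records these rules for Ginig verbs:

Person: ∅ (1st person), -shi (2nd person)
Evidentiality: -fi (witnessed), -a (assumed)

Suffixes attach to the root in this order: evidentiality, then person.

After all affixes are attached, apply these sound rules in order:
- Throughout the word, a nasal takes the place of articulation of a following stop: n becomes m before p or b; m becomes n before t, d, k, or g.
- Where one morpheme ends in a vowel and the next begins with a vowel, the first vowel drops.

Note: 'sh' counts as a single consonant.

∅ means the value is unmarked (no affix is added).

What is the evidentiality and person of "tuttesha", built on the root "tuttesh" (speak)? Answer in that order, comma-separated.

Segment: tuttesh-a.
evidentiality: -a → assumed.
person: ∅ → 1st person.

assumed, 1st person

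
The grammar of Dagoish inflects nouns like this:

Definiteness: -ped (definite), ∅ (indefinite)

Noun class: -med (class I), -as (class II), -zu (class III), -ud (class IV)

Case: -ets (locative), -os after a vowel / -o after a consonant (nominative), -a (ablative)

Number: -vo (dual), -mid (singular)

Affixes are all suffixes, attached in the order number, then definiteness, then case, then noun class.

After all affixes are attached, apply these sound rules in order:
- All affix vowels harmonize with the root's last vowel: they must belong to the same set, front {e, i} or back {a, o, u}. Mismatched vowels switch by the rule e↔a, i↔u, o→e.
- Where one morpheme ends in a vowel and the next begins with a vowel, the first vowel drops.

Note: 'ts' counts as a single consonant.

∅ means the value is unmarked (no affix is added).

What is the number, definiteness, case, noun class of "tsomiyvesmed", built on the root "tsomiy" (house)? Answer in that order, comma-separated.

Segment: tsomiy-vo-os-med.
number: -vo → dual.
definiteness: ∅ → indefinite.
case: -os/o → nominative.
noun class: -med → class I.

dual, indefinite, nominative, class I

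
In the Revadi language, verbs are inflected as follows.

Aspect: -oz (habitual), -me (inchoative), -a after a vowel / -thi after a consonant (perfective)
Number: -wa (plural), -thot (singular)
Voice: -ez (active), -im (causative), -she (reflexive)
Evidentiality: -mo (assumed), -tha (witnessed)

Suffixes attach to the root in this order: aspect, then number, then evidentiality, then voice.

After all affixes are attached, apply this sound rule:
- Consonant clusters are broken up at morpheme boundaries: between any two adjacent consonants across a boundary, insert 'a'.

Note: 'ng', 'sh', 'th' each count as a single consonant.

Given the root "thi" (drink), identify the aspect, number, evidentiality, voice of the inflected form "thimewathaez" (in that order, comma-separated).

inchoative, plural, witnessed, active

Segment: thi-me-wa-tha-ez.
aspect: -me → inchoative.
number: -wa → plural.
evidentiality: -tha → witnessed.
voice: -ez → active.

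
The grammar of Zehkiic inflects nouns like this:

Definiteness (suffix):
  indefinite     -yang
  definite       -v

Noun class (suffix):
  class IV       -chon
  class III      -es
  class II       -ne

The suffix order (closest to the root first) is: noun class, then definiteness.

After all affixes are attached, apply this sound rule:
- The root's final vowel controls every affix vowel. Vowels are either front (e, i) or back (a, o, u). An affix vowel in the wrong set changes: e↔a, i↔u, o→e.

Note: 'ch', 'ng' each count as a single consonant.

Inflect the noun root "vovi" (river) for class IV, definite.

vovichenv

Attach noun class class IV -chon → vovichon.
Attach definiteness definite -v → vovichonv.
Apply vowel harmony: vovichonv → vovichenv.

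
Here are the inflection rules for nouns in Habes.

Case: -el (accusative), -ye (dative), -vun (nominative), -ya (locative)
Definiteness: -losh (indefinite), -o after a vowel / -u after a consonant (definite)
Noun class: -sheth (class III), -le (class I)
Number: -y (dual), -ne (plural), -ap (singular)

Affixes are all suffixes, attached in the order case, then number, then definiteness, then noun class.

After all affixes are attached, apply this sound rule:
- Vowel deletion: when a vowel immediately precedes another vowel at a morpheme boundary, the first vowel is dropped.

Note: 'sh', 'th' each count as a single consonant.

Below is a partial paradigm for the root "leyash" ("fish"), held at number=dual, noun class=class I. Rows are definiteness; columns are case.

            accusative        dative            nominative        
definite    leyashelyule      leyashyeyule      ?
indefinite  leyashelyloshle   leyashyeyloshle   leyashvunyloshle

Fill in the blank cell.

Attach case nominative -vun → leyashvun.
Attach number dual -y → leyashvuny.
Attach definiteness definite -u (after consonant 'y') → leyashvunyu.
Attach noun class class I -le → leyashvunyule.
Vowel deletion: no change.

leyashvunyule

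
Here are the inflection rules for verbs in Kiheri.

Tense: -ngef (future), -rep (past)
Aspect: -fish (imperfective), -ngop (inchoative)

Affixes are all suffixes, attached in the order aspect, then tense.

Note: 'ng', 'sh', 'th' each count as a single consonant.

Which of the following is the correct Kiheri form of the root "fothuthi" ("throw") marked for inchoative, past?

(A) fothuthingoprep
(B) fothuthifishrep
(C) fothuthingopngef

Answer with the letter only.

Attach aspect inchoative -ngop → fothuthingop.
Attach tense past -rep → fothuthingoprep.
So the correct form is fothuthingoprep, option (A).
(C) fothuthingopngef is wrong: it uses future instead of past for tense.
(B) fothuthifishrep is wrong: it uses imperfective instead of inchoative for aspect.

A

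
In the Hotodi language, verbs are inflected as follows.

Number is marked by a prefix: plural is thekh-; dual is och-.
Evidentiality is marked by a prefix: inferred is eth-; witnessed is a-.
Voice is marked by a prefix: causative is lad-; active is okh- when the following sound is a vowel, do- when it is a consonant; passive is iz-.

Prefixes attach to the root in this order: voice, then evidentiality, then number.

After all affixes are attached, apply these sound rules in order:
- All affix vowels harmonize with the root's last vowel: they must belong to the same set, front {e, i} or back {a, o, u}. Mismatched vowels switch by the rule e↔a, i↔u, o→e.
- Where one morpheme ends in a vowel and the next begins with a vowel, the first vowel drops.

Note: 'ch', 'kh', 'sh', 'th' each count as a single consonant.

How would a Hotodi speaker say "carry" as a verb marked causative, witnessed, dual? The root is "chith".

echeledchith

Attach voice causative lad- → ladchith.
Attach evidentiality witnessed a- → aladchith.
Attach number dual och- → ochaladchith.
Apply vowel harmony: ochaladchith → echeledchith.
Vowel deletion: no change.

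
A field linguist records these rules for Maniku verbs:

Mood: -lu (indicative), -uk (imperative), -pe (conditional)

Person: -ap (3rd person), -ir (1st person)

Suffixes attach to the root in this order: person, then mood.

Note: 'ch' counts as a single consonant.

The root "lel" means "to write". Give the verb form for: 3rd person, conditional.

lelappe

Attach person 3rd person -ap → lelap.
Attach mood conditional -pe → lelappe.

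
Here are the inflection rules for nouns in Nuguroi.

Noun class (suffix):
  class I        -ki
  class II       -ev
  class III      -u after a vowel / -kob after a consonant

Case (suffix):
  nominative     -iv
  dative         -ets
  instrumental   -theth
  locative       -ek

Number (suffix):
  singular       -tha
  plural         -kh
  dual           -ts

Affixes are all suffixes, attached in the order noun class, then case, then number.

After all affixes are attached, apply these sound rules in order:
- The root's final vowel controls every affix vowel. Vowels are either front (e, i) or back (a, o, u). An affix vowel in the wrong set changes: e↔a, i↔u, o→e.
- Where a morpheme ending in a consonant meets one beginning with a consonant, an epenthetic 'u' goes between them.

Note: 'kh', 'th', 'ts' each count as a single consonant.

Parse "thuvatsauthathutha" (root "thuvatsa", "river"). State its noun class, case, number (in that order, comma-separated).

class III, instrumental, singular

Segment: thuvatsa-u-theth-tha.
noun class: -u/kob → class III.
case: -theth → instrumental.
number: -tha → singular.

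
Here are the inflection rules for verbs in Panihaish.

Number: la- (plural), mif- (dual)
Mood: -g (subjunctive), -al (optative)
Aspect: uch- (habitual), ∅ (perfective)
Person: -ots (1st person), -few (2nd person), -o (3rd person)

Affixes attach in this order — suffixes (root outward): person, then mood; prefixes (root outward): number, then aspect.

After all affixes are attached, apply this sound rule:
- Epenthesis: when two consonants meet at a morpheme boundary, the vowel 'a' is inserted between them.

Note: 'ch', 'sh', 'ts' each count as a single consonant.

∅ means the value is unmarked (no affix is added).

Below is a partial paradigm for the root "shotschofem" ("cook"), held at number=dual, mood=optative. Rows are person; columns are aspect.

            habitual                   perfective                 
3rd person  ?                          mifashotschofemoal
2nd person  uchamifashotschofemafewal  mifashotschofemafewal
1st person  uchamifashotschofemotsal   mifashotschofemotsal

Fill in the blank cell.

Attach number dual mif- → mifshotschofem.
Attach person 3rd person -o → mifshotschofemo.
Attach mood optative -al → mifshotschofemoal.
Attach aspect habitual uch- → uchmifshotschofemoal.
Apply epenthesis: uchmifshotschofemoal → uchamifashotschofemoal.

uchamifashotschofemoal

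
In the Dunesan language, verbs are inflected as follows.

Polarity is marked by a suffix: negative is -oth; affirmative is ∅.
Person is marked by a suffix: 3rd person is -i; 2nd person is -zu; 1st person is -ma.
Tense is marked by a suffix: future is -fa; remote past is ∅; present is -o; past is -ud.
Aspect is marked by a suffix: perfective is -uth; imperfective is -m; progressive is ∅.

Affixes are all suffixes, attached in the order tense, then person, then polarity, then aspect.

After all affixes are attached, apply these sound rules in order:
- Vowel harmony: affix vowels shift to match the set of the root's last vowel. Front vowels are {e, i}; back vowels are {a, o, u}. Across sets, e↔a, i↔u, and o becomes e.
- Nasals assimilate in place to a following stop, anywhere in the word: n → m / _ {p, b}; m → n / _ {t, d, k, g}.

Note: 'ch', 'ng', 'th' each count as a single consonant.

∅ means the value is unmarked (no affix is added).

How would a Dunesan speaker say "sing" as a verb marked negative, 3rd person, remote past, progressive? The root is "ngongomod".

ngongomoduoth

tense = remote past: zero marking, form stays ngongomod.
Attach person 3rd person -i → ngongomodi.
Attach polarity negative -oth → ngongomodioth.
aspect = progressive: zero marking, form stays ngongomodioth.
Apply vowel harmony: ngongomodioth → ngongomoduoth.
Nasal assimilation: no change.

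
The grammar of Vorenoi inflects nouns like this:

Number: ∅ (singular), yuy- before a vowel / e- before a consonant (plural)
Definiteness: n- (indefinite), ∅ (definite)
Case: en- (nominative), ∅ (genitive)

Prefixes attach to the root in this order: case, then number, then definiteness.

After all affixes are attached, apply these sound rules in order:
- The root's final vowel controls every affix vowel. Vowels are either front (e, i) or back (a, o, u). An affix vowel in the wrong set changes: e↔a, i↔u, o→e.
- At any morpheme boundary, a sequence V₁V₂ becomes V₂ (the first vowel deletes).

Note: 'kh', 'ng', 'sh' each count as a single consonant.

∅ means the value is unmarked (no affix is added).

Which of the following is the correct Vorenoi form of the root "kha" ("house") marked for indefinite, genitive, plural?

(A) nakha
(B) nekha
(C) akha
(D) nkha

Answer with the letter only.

case = genitive: zero marking, form stays kha.
Attach number plural e- (before consonant 'kh') → ekha.
Attach definiteness indefinite n- → nekha.
Apply vowel harmony: nekha → nakha.
Vowel deletion: no change.
So the correct form is nakha, option (A).
(D) nkha is wrong: it uses singular instead of plural for number.
(C) akha is wrong: it uses definite instead of indefinite for definiteness.
(B) nekha is wrong: it fails to apply the sound rule(s).

A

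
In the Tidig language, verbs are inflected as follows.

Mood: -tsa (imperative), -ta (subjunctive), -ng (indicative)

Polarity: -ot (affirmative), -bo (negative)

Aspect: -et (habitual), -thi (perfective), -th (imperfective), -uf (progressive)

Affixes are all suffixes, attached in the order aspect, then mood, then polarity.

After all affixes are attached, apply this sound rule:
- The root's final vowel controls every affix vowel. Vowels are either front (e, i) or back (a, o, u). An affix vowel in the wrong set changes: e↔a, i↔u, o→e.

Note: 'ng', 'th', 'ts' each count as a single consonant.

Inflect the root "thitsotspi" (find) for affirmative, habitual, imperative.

Attach aspect habitual -et → thitsotspiet.
Attach mood imperative -tsa → thitsotspiettsa.
Attach polarity affirmative -ot → thitsotspiettsaot.
Apply vowel harmony: thitsotspiettsaot → thitsotspiettseet.

thitsotspiettseet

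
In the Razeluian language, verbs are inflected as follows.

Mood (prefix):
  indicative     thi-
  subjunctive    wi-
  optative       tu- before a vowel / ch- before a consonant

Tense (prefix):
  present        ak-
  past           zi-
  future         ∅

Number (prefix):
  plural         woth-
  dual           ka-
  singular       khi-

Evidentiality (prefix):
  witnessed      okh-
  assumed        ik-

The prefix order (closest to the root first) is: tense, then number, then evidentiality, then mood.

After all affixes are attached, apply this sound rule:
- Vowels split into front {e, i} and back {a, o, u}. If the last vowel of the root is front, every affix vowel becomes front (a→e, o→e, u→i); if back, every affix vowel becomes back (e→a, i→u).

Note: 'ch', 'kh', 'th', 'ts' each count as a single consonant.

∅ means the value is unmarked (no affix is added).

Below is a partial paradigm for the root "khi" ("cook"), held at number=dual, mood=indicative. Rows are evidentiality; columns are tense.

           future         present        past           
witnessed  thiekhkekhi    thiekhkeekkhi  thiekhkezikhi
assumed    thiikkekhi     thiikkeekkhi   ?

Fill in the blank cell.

Attach tense past zi- → zikhi.
Attach number dual ka- → kazikhi.
Attach evidentiality assumed ik- → ikkazikhi.
Attach mood indicative thi- → thiikkazikhi.
Apply vowel harmony: thiikkazikhi → thiikkezikhi.

thiikkezikhi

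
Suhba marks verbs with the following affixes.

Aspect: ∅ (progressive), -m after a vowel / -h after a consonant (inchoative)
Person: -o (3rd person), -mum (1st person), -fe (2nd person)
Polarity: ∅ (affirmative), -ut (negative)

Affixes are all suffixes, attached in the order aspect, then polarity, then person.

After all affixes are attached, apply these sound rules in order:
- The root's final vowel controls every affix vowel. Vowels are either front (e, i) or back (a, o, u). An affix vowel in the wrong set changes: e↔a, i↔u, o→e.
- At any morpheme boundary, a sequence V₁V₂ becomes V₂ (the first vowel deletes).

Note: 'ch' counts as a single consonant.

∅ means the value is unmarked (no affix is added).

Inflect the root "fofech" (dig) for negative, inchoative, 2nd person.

Attach aspect inchoative -h (after consonant 'ch') → fofechh.
Attach polarity negative -ut → fofechhut.
Attach person 2nd person -fe → fofechhutfe.
Apply vowel harmony: fofechhutfe → fofechhitfe.
Vowel deletion: no change.

fofechhitfe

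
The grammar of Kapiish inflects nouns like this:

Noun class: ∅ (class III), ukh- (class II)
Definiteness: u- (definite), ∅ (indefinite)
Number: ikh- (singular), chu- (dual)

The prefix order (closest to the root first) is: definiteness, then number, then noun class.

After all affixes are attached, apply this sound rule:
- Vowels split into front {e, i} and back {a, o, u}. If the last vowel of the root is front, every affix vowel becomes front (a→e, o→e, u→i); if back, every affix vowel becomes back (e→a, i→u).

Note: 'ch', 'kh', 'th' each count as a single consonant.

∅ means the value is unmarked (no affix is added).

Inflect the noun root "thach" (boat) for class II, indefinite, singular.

ukhukhthach

definiteness = indefinite: zero marking, form stays thach.
Attach number singular ikh- → ikhthach.
Attach noun class class II ukh- → ukhikhthach.
Apply vowel harmony: ukhikhthach → ukhukhthach.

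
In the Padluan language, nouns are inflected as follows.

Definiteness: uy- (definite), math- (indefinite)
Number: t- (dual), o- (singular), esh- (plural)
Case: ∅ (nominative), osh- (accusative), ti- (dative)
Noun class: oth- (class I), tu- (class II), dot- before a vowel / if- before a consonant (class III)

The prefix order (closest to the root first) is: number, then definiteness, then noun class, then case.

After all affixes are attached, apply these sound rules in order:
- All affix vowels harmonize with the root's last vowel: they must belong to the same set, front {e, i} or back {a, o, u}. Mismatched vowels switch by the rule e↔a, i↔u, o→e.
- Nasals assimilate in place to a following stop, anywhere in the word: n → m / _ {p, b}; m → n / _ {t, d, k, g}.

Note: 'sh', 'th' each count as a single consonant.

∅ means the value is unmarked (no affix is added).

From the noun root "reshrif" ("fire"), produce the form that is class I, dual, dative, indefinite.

tiethmethtreshrif

Attach number dual t- → treshrif.
Attach definiteness indefinite math- → mathtreshrif.
Attach noun class class I oth- → othmathtreshrif.
Attach case dative ti- → tiothmathtreshrif.
Apply vowel harmony: tiothmathtreshrif → tiethmethtreshrif.
Nasal assimilation: no change.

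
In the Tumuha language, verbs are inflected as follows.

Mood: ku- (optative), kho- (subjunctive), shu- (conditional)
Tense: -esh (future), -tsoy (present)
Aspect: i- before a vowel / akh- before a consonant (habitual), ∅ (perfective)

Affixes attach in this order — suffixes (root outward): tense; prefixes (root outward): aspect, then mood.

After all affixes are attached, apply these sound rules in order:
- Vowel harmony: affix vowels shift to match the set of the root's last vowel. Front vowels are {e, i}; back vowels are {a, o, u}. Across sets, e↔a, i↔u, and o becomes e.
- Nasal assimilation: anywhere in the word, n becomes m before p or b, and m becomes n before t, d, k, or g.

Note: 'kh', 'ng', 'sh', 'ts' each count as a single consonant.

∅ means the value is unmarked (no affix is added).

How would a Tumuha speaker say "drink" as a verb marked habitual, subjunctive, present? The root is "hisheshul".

Attach aspect habitual akh- (before consonant 'h') → akhhisheshul.
Attach tense present -tsoy → akhhisheshultsoy.
Attach mood subjunctive kho- → khoakhhisheshultsoy.
Vowel harmony: no change.
Nasal assimilation: no change.

khoakhhisheshultsoy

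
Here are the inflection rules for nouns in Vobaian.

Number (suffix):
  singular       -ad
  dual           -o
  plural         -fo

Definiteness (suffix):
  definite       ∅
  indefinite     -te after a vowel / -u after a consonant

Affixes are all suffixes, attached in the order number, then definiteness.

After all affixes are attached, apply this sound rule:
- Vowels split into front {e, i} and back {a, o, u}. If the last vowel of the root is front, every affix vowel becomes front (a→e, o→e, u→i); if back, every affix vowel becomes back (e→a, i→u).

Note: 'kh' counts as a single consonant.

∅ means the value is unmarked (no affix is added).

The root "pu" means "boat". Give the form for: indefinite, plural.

pufota

Attach number plural -fo → pufo.
Attach definiteness indefinite -te (after vowel 'o') → pufote.
Apply vowel harmony: pufote → pufota.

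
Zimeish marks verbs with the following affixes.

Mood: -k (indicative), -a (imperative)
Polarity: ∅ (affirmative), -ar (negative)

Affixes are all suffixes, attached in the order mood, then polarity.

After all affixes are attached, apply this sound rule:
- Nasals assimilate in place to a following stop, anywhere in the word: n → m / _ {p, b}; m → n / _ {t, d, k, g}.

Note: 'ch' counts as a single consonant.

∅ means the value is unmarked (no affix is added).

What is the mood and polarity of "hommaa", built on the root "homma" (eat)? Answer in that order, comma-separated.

imperative, affirmative

Segment: homma-a.
mood: -a → imperative.
polarity: ∅ → affirmative.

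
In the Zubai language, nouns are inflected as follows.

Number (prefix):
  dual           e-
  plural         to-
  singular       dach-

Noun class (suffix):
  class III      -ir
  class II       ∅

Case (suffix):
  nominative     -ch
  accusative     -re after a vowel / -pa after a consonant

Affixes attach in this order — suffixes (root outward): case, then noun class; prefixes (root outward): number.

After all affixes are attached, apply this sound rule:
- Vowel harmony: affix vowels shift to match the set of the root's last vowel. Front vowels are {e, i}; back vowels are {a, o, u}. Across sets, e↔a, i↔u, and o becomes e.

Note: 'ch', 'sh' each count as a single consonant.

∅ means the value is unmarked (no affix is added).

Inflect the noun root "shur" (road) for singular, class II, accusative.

dachshurpa

Attach case accusative -pa (after consonant 'r') → shurpa.
noun class = class II: zero marking, form stays shurpa.
Attach number singular dach- → dachshurpa.
Vowel harmony: no change.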